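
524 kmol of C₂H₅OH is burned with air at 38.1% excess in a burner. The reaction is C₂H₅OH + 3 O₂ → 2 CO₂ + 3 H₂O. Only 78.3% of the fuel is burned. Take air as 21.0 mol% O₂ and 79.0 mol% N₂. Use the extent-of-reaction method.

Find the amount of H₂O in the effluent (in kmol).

1230 kmol

Stoichiometric O₂ = 3 × 524 = 1572 kmol; O₂ fed = 1572 × 1.381 = 2171 kmol.
N₂ fed = 2171 × 79/21 = 8167 kmol.
Fuel reacted = 0.783 × 524 → ξ = 410.3 kmol.
Outlet (n = n₀ + ν ξ):
  C₂H₅OH: 524 − 1(410.3) = 113.7
  O₂: 2171 − 3(410.3) = 940.1
  N₂: 8167 (inert)
  CO₂: 0 + 2(410.3) = 820.6
  H₂O: 0 + 3(410.3) = 1231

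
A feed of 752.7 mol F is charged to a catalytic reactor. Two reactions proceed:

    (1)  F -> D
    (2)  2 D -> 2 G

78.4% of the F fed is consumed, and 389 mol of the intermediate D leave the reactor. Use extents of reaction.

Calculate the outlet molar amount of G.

201 mol

Conversion of F: F consumed = 1ξ₁ = 0.784 × 752.7 → ξ₁ = 590.1 mol.
D balance: n_D = 0 + 1ξ₁ − 2ξ₂ = 389 → ξ₂ = (1·590.1 − 389)/2 = 100.6 mol.
Outlet amounts (n = n₀ + Σ ν·ξ):
  F: 752.7 − 1(590.1) = 162.6
  D: 0 + 1(590.1) − 2(100.6) = 389
  G: 0 + 2(100.6) = 201.1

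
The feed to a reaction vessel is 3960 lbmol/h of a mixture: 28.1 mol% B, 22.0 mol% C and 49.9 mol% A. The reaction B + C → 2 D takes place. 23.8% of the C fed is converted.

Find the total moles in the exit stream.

C reacted = 0.238 × 871.2 = 207.3 lbmol/h; ν_C = −1, so ξ = 207.3/1 = 207.3 lbmol/h.
Outlet amounts (n = n₀ + ν ξ):
  B: 1113 − 1(207.3) = 905.4
  C: 871.2 − 1(207.3) = 663.9
  D: 0 + 2(207.3) = 414.7
  A: 1976 (inert)
Total out = 905.4 + 663.9 + 414.7 + 1976 = 3960 lbmol/h.

3960 lbmol/h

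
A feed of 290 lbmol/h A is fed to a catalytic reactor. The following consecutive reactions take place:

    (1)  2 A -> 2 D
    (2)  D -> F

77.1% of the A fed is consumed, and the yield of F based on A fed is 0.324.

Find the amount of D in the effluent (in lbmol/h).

130 lbmol/h

Conversion of A: A consumed = 2ξ₁ = 0.771 × 290 → ξ₁ = 111.8 lbmol/h.
Yield of F: 1ξ₂ / 290 = 0.324 → ξ₂ = 93.96 lbmol/h.
Outlet amounts (n = n₀ + Σ ν·ξ):
  A: 290 − 2(111.8) = 66.41
  D: 0 + 2(111.8) − 1(93.96) = 129.6
  F: 0 + 1(93.96) = 93.96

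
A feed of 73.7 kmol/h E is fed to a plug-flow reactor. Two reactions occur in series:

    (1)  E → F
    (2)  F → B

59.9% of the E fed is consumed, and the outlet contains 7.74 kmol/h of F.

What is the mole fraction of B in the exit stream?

Conversion of E: E consumed = 1ξ₁ = 0.599 × 73.7 → ξ₁ = 44.15 kmol/h.
F balance: n_F = 0 + 1ξ₁ − 1ξ₂ = 7.74 → ξ₂ = (1·44.15 − 7.74)/1 = 36.41 kmol/h.
Outlet amounts (n = n₀ + Σ ν·ξ):
  E: 73.7 − 1(44.15) = 29.55
  F: 0 + 1(44.15) − 1(36.41) = 7.74
  B: 0 + 1(36.41) = 36.41
Total out = 73.7 kmol/h; y_B = 36.41 / 73.7 = 0.494.

0.494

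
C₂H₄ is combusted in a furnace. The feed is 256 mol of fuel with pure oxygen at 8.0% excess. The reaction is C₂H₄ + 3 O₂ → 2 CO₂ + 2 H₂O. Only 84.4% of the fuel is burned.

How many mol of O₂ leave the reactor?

181 mol

Stoichiometric O₂ = 3 × 256 = 768 mol; O₂ fed = 768 × 1.080 = 829.4 mol.
Fuel reacted = 0.844 × 256 → ξ = 216.1 mol.
Outlet (n = n₀ + ν ξ):
  C₂H₄: 256 − 1(216.1) = 39.94
  O₂: 829.4 − 3(216.1) = 181.2
  CO₂: 0 + 2(216.1) = 432.1
  H₂O: 0 + 2(216.1) = 432.1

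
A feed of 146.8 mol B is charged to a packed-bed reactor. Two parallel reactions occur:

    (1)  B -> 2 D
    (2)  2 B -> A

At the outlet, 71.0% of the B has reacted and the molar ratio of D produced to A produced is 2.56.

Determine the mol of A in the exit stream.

31.8 mol

Conversion of B: B consumed = 0.71 × 146.8 = 104.2 mol = 1ξ₁ + 2ξ₂.
Selectivity: 2ξ₁ / (1ξ₂) = 2.56 → ξ₁ = 1.28 ξ₂.
Substitute: (1·1.28 + 2) ξ₂ = 104.2 → ξ₂ = 31.78 mol, ξ₁ = 40.67 mol.
Outlet amounts (n = n₀ + Σ ν·ξ):
  B: 146.8 − 1(40.67) − 2(31.78) = 42.57
  D: 0 + 2(40.67) = 81.35
  A: 0 + 1(31.78) = 31.78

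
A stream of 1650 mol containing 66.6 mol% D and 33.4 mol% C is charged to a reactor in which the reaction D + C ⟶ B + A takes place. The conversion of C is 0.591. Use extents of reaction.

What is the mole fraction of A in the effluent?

C reacted = 0.591 × 551.1 = 325.7 mol; ν_C = −1, so ξ = 325.7/1 = 325.7 mol.
Outlet amounts (n = n₀ + ν ξ):
  D: 1099 − 1(325.7) = 773.2
  C: 551.1 − 1(325.7) = 225.4
  B: 0 + 1(325.7) = 325.7
  A: 0 + 1(325.7) = 325.7
Total out = 1650 mol; y_A = 325.7 / 1650 = 0.1974.

0.197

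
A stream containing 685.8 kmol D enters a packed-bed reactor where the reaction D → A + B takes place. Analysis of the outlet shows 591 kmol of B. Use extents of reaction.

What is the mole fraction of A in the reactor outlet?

0.463

For B: n = n₀ + 1ξ → 591 = 0 + 1ξ, giving ξ = 591 kmol.
Outlet amounts (n = n₀ + ν ξ):
  D: 685.8 − 1(591) = 94.8
  A: 0 + 1(591) = 591
  B: 0 + 1(591) = 591
Total out = 1277 kmol; y_A = 591 / 1277 = 0.4629.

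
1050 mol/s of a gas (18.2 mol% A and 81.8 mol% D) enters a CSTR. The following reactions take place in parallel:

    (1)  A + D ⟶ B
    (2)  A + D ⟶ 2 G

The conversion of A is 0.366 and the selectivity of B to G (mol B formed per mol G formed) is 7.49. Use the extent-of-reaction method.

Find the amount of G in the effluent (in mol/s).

8.75 mol/s

Conversion of A: A consumed = 0.366 × 191.1 = 69.94 mol/s = 1ξ₁ + 1ξ₂.
Selectivity: 1ξ₁ / (2ξ₂) = 7.49 → ξ₁ = 14.98 ξ₂.
Substitute: (1·14.98 + 1) ξ₂ = 69.94 → ξ₂ = 4.377 mol/s, ξ₁ = 65.57 mol/s.
Outlet amounts (n = n₀ + Σ ν·ξ):
  A: 191.1 − 1(65.57) − 1(4.377) = 121.2
  D: 858.9 − 1(65.57) − 1(4.377) = 789
  B: 0 + 1(65.57) = 65.57
  G: 0 + 2(4.377) = 8.754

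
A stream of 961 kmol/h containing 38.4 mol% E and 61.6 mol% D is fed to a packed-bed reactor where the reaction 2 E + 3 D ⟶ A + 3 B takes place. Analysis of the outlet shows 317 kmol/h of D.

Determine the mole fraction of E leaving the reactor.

For D: n = n₀ − 3ξ → 317 = 592 − 3ξ, giving ξ = 91.66 kmol/h.
Outlet amounts (n = n₀ + ν ξ):
  E: 369 − 2(91.66) = 185.7
  D: 592 − 3(91.66) = 317
  A: 0 + 1(91.66) = 91.66
  B: 0 + 3(91.66) = 275
Total out = 869.3 kmol/h; y_E = 185.7 / 869.3 = 0.2136.

0.214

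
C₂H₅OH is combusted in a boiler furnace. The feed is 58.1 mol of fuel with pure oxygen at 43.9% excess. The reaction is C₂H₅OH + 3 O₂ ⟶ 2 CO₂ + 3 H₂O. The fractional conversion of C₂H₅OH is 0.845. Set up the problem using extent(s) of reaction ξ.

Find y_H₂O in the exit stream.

Stoichiometric O₂ = 3 × 58.1 = 174.3 mol; O₂ fed = 174.3 × 1.439 = 250.8 mol.
Fuel reacted = 0.845 × 58.1 → ξ = 49.09 mol.
Outlet (n = n₀ + ν ξ):
  C₂H₅OH: 58.1 − 1(49.09) = 9.006
  O₂: 250.8 − 3(49.09) = 103.5
  CO₂: 0 + 2(49.09) = 98.19
  H₂O: 0 + 3(49.09) = 147.3
Total out = 358 mol; y_H₂O = 147.3 / 358 = 0.4114.

0.411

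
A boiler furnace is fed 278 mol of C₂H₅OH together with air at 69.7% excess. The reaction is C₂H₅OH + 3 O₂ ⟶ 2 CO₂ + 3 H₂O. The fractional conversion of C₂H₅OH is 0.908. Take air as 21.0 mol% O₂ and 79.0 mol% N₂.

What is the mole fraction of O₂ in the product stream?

Stoichiometric O₂ = 3 × 278 = 834 mol; O₂ fed = 834 × 1.697 = 1415 mol.
N₂ fed = 1415 × 79/21 = 5324 mol.
Fuel reacted = 0.908 × 278 → ξ = 252.4 mol.
Outlet (n = n₀ + ν ξ):
  C₂H₅OH: 278 − 1(252.4) = 25.58
  O₂: 1415 − 3(252.4) = 658
  N₂: 5324 (inert)
  CO₂: 0 + 2(252.4) = 504.8
  H₂O: 0 + 3(252.4) = 757.3
Total out = 7270 mol; y_O₂ = 658 / 7270 = 0.09051.

0.0905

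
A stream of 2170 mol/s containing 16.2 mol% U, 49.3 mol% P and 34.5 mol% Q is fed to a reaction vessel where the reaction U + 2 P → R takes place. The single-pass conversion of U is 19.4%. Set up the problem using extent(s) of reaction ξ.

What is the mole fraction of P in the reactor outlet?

0.459

U reacted = 0.194 × 351.5 = 68.2 mol/s; ν_U = −1, so ξ = 68.2/1 = 68.2 mol/s.
Outlet amounts (n = n₀ + ν ξ):
  U: 351.5 − 1(68.2) = 283.3
  P: 1070 − 2(68.2) = 933.4
  R: 0 + 1(68.2) = 68.2
  Q: 748.6 (inert)
Total out = 2034 mol/s; y_P = 933.4 / 2034 = 0.459.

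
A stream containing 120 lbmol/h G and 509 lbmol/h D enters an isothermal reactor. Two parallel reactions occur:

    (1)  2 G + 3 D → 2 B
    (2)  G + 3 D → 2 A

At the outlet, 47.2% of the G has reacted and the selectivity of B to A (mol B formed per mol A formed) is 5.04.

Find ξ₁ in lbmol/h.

Conversion of G: G consumed = 0.472 × 120 = 56.64 lbmol/h = 2ξ₁ + 1ξ₂.
Selectivity: 2ξ₁ / (2ξ₂) = 5.04 → ξ₁ = 5.04 ξ₂.
Substitute: (2·5.04 + 1) ξ₂ = 56.64 → ξ₂ = 5.112 lbmol/h, ξ₁ = 25.76 lbmol/h.
Outlet amounts (n = n₀ + Σ ν·ξ):
  G: 120 − 2(25.76) − 1(5.112) = 63.36
  D: 509 − 3(25.76) − 3(5.112) = 416.4
  B: 0 + 2(25.76) = 51.53
  A: 0 + 2(5.112) = 10.22

ξ₁ = 25.8 lbmol/h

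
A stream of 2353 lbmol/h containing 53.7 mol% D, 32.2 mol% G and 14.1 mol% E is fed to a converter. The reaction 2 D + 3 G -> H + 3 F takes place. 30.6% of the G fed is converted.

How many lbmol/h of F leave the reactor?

232 lbmol/h

G reacted = 0.306 × 757.7 = 231.8 lbmol/h; ν_G = −3, so ξ = 231.8/3 = 77.28 lbmol/h.
Outlet amounts (n = n₀ + ν ξ):
  D: 1264 − 2(77.28) = 1109
  G: 757.7 − 3(77.28) = 525.8
  H: 0 + 1(77.28) = 77.28
  F: 0 + 3(77.28) = 231.8
  E: 331.8 (inert)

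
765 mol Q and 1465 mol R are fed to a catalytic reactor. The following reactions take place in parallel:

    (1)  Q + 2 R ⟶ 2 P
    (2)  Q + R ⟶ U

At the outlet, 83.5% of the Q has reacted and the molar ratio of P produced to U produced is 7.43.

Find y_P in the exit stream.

0.633

Conversion of Q: Q consumed = 0.835 × 765 = 638.8 mol = 1ξ₁ + 1ξ₂.
Selectivity: 2ξ₁ / (1ξ₂) = 7.43 → ξ₁ = 3.715 ξ₂.
Substitute: (1·3.715 + 1) ξ₂ = 638.8 → ξ₂ = 135.5 mol, ξ₁ = 503.3 mol.
Outlet amounts (n = n₀ + Σ ν·ξ):
  Q: 765 − 1(503.3) − 1(135.5) = 126.2
  R: 1465 − 2(503.3) − 1(135.5) = 322.9
  P: 0 + 2(503.3) = 1007
  U: 0 + 1(135.5) = 135.5
Total out = 1591 mol; y_P = 1007 / 1591 = 0.6326.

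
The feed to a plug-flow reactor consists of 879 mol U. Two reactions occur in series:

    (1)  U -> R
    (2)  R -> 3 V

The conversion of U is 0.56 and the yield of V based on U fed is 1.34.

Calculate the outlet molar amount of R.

99.6 mol

Conversion of U: U consumed = 1ξ₁ = 0.56 × 879 → ξ₁ = 492.2 mol.
Yield of V: 3ξ₂ / 879 = 1.34 → ξ₂ = 392.6 mol.
Outlet amounts (n = n₀ + Σ ν·ξ):
  U: 879 − 1(492.2) = 386.8
  R: 0 + 1(492.2) − 1(392.6) = 99.62
  V: 0 + 3(392.6) = 1178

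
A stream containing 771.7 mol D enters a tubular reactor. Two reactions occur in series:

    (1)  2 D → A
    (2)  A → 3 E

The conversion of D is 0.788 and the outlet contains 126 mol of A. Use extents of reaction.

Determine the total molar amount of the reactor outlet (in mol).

824 mol

Conversion of D: D consumed = 2ξ₁ = 0.788 × 771.7 → ξ₁ = 304 mol.
A balance: n_A = 0 + 1ξ₁ − 1ξ₂ = 126 → ξ₂ = (1·304 − 126)/1 = 178 mol.
Outlet amounts (n = n₀ + Σ ν·ξ):
  D: 771.7 − 2(304) = 163.6
  A: 0 + 1(304) − 1(178) = 126
  E: 0 + 3(178) = 534.1
Total out = 163.6 + 126 + 534.1 = 823.7 mol.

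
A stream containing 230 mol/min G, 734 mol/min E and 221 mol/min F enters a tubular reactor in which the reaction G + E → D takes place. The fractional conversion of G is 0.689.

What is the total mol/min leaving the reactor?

1030 mol/min

G reacted = 0.689 × 230 = 158.5 mol/min; ν_G = −1, so ξ = 158.5/1 = 158.5 mol/min.
Outlet amounts (n = n₀ + ν ξ):
  G: 230 − 1(158.5) = 71.53
  E: 734 − 1(158.5) = 575.5
  D: 0 + 1(158.5) = 158.5
  F: 221 (inert)
Total out = 71.53 + 575.5 + 158.5 + 221 = 1027 mol/min.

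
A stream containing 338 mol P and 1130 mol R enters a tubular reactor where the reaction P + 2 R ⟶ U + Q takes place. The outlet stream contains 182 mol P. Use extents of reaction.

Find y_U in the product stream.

For P: n = n₀ − 1ξ → 182 = 338 − 1ξ, giving ξ = 156 mol.
Outlet amounts (n = n₀ + ν ξ):
  P: 338 − 1(156) = 182
  R: 1130 − 2(156) = 818
  U: 0 + 1(156) = 156
  Q: 0 + 1(156) = 156
Total out = 1312 mol; y_U = 156 / 1312 = 0.1189.

0.119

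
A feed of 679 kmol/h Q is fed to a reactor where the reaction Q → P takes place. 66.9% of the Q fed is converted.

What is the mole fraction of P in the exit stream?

0.669

Q reacted = 0.669 × 679 = 454.3 kmol/h; ν_Q = −1, so ξ = 454.3/1 = 454.3 kmol/h.
Outlet amounts (n = n₀ + ν ξ):
  Q: 679 − 1(454.3) = 224.7
  P: 0 + 1(454.3) = 454.3
Total out = 679 kmol/h; y_P = 454.3 / 679 = 0.669.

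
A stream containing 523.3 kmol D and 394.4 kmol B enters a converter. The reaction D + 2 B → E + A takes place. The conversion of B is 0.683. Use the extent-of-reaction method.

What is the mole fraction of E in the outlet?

0.172

B reacted = 0.683 × 394.4 = 269.4 kmol; ν_B = −2, so ξ = 269.4/2 = 134.7 kmol.
Outlet amounts (n = n₀ + ν ξ):
  D: 523.3 − 1(134.7) = 388.6
  B: 394.4 − 2(134.7) = 125
  E: 0 + 1(134.7) = 134.7
  A: 0 + 1(134.7) = 134.7
Total out = 783 kmol; y_E = 134.7 / 783 = 0.172.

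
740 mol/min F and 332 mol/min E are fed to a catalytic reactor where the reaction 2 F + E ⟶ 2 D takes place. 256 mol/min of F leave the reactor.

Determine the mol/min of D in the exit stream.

For F: n = n₀ − 2ξ → 256 = 740 − 2ξ, giving ξ = 242 mol/min.
Outlet amounts (n = n₀ + ν ξ):
  F: 740 − 2(242) = 256
  E: 332 − 1(242) = 90
  D: 0 + 2(242) = 484

484 mol/min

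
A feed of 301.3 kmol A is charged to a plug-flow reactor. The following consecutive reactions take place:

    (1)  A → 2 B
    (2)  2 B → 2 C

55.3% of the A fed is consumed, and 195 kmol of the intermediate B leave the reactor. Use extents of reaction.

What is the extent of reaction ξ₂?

ξ₂ = 69.1 kmol

Conversion of A: A consumed = 1ξ₁ = 0.553 × 301.3 → ξ₁ = 166.6 kmol.
B balance: n_B = 0 + 2ξ₁ − 2ξ₂ = 195 → ξ₂ = (2·166.6 − 195)/2 = 69.12 kmol.
Outlet amounts (n = n₀ + Σ ν·ξ):
  A: 301.3 − 1(166.6) = 134.7
  B: 0 + 2(166.6) − 2(69.12) = 195
  C: 0 + 2(69.12) = 138.2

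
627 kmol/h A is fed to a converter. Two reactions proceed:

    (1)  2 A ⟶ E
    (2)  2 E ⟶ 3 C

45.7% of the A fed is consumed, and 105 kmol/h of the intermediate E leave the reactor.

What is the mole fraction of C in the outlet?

Conversion of A: A consumed = 2ξ₁ = 0.457 × 627 → ξ₁ = 143.3 kmol/h.
E balance: n_E = 0 + 1ξ₁ − 2ξ₂ = 105 → ξ₂ = (1·143.3 − 105)/2 = 19.13 kmol/h.
Outlet amounts (n = n₀ + Σ ν·ξ):
  A: 627 − 2(143.3) = 340.5
  E: 0 + 1(143.3) − 2(19.13) = 105
  C: 0 + 3(19.13) = 57.4
Total out = 502.9 kmol/h; y_C = 57.4 / 502.9 = 0.1142.

0.114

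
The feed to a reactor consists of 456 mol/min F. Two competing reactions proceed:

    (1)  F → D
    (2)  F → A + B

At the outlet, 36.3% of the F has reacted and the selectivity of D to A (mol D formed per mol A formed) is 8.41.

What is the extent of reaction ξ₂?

Conversion of F: F consumed = 0.363 × 456 = 165.5 mol/min = 1ξ₁ + 1ξ₂.
Selectivity: 1ξ₁ / (1ξ₂) = 8.41 → ξ₁ = 8.41 ξ₂.
Substitute: (1·8.41 + 1) ξ₂ = 165.5 → ξ₂ = 17.59 mol/min, ξ₁ = 147.9 mol/min.
Outlet amounts (n = n₀ + Σ ν·ξ):
  F: 456 − 1(147.9) − 1(17.59) = 290.5
  D: 0 + 1(147.9) = 147.9
  A: 0 + 1(17.59) = 17.59
  B: 0 + 1(17.59) = 17.59

ξ₂ = 17.6 mol/min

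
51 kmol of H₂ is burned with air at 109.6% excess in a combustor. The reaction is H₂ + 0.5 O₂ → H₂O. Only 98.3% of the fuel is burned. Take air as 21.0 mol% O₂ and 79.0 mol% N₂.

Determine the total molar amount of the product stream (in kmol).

280 kmol

Stoichiometric O₂ = 0.5 × 51 = 25.5 kmol; O₂ fed = 25.5 × 2.096 = 53.45 kmol.
N₂ fed = 53.45 × 79/21 = 201.1 kmol.
Fuel reacted = 0.983 × 51 → ξ = 50.13 kmol.
Outlet (n = n₀ + ν ξ):
  H₂: 51 − 1(50.13) = 0.867
  O₂: 53.45 − 0.5(50.13) = 28.38
  N₂: 201.1 (inert)
  H₂O: 0 + 1(50.13) = 50.13
Total out = 0.867 + 28.38 + 201.1 + 50.13 = 280.4 kmol.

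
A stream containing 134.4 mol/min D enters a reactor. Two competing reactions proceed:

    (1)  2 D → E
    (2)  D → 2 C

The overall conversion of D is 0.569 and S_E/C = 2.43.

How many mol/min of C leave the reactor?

14.3 mol/min

Conversion of D: D consumed = 0.569 × 134.4 = 76.47 mol/min = 2ξ₁ + 1ξ₂.
Selectivity: 1ξ₁ / (2ξ₂) = 2.43 → ξ₁ = 4.86 ξ₂.
Substitute: (2·4.86 + 1) ξ₂ = 76.47 → ξ₂ = 7.134 mol/min, ξ₁ = 34.67 mol/min.
Outlet amounts (n = n₀ + Σ ν·ξ):
  D: 134.4 − 2(34.67) − 1(7.134) = 57.93
  E: 0 + 1(34.67) = 34.67
  C: 0 + 2(7.134) = 14.27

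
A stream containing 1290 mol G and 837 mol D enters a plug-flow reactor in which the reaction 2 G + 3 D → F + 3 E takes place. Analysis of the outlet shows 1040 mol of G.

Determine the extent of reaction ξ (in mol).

For G: n = n₀ − 2ξ → 1040 = 1290 − 2ξ, giving ξ = 125 mol.
Outlet amounts (n = n₀ + ν ξ):
  G: 1290 − 2(125) = 1040
  D: 837 − 3(125) = 462
  F: 0 + 1(125) = 125
  E: 0 + 3(125) = 375

ξ = 125 mol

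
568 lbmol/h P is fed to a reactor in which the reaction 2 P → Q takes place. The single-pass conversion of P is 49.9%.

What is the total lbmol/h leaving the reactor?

P reacted = 0.499 × 568 = 283.4 lbmol/h; ν_P = −2, so ξ = 283.4/2 = 141.7 lbmol/h.
Outlet amounts (n = n₀ + ν ξ):
  P: 568 − 2(141.7) = 284.6
  Q: 0 + 1(141.7) = 141.7
Total out = 284.6 + 141.7 = 426.3 lbmol/h.

426 lbmol/h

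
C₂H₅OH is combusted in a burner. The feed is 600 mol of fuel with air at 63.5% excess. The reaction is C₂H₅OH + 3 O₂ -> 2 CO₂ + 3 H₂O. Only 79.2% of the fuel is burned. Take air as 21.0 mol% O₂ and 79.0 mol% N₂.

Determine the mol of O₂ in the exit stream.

Stoichiometric O₂ = 3 × 600 = 1800 mol; O₂ fed = 1800 × 1.635 = 2943 mol.
N₂ fed = 2943 × 79/21 = 11070 mol.
Fuel reacted = 0.792 × 600 → ξ = 475.2 mol.
Outlet (n = n₀ + ν ξ):
  C₂H₅OH: 600 − 1(475.2) = 124.8
  O₂: 2943 − 3(475.2) = 1517
  N₂: 11070 (inert)
  CO₂: 0 + 2(475.2) = 950.4
  H₂O: 0 + 3(475.2) = 1426

1520 mol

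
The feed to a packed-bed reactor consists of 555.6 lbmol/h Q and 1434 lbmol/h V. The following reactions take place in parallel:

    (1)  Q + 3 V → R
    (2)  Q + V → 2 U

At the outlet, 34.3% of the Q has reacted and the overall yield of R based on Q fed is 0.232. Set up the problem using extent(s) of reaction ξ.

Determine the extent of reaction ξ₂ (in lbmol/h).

Yield of R: 1ξ₁ / 555.6 = 0.232 → ξ₁ = 128.9 lbmol/h.
Conversion of Q: 1ξ₁ + 1ξ₂ = 0.343 × 555.6 = 190.6 → ξ₂ = 61.67 lbmol/h.
Outlet amounts (n = n₀ + Σ ν·ξ):
  Q: 555.6 − 1(128.9) − 1(61.67) = 365
  V: 1434 − 3(128.9) − 1(61.67) = 985.6
  R: 0 + 1(128.9) = 128.9
  U: 0 + 2(61.67) = 123.3

ξ₂ = 61.7 lbmol/h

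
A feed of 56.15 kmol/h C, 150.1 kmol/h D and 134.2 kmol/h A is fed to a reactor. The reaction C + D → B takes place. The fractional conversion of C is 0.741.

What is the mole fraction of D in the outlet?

C reacted = 0.741 × 56.15 = 41.61 kmol/h; ν_C = −1, so ξ = 41.61/1 = 41.61 kmol/h.
Outlet amounts (n = n₀ + ν ξ):
  C: 56.15 − 1(41.61) = 14.54
  D: 150.1 − 1(41.61) = 108.5
  B: 0 + 1(41.61) = 41.61
  A: 134.2 (inert)
Total out = 298.8 kmol/h; y_D = 108.5 / 298.8 = 0.363.

0.363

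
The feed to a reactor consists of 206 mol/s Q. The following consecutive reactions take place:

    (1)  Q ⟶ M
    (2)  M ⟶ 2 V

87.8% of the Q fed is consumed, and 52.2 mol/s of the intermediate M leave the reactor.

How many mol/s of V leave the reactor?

257 mol/s

Conversion of Q: Q consumed = 1ξ₁ = 0.878 × 206 → ξ₁ = 180.9 mol/s.
M balance: n_M = 0 + 1ξ₁ − 1ξ₂ = 52.2 → ξ₂ = (1·180.9 − 52.2)/1 = 128.7 mol/s.
Outlet amounts (n = n₀ + Σ ν·ξ):
  Q: 206 − 1(180.9) = 25.13
  M: 0 + 1(180.9) − 1(128.7) = 52.2
  V: 0 + 2(128.7) = 257.3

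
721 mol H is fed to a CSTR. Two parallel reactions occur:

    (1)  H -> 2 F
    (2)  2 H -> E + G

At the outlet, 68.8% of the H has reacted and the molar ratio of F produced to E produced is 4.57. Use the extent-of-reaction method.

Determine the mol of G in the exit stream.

116 mol

Conversion of H: H consumed = 0.688 × 721 = 496 mol = 1ξ₁ + 2ξ₂.
Selectivity: 2ξ₁ / (1ξ₂) = 4.57 → ξ₁ = 2.285 ξ₂.
Substitute: (1·2.285 + 2) ξ₂ = 496 → ξ₂ = 115.8 mol, ξ₁ = 264.5 mol.
Outlet amounts (n = n₀ + Σ ν·ξ):
  H: 721 − 1(264.5) − 2(115.8) = 225
  F: 0 + 2(264.5) = 529
  E: 0 + 1(115.8) = 115.8
  G: 0 + 1(115.8) = 115.8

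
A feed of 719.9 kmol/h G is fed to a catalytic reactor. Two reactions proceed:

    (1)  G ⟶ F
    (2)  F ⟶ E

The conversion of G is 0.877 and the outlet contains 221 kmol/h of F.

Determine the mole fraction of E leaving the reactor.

0.57

Conversion of G: G consumed = 1ξ₁ = 0.877 × 719.9 → ξ₁ = 631.4 kmol/h.
F balance: n_F = 0 + 1ξ₁ − 1ξ₂ = 221 → ξ₂ = (1·631.4 − 221)/1 = 410.4 kmol/h.
Outlet amounts (n = n₀ + Σ ν·ξ):
  G: 719.9 − 1(631.4) = 88.55
  F: 0 + 1(631.4) − 1(410.4) = 221
  E: 0 + 1(410.4) = 410.4
Total out = 719.9 kmol/h; y_E = 410.4 / 719.9 = 0.57.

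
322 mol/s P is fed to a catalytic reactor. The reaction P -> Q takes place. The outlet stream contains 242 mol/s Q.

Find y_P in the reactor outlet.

0.248

For Q: n = n₀ + 1ξ → 242 = 0 + 1ξ, giving ξ = 242 mol/s.
Outlet amounts (n = n₀ + ν ξ):
  P: 322 − 1(242) = 80
  Q: 0 + 1(242) = 242
Total out = 322 mol/s; y_P = 80 / 322 = 0.2484.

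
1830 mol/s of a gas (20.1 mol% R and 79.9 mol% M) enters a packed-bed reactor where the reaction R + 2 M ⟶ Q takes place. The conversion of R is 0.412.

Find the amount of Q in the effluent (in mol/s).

R reacted = 0.412 × 367.8 = 151.5 mol/s; ν_R = −1, so ξ = 151.5/1 = 151.5 mol/s.
Outlet amounts (n = n₀ + ν ξ):
  R: 367.8 − 1(151.5) = 216.3
  M: 1462 − 2(151.5) = 1159
  Q: 0 + 1(151.5) = 151.5

152 mol/s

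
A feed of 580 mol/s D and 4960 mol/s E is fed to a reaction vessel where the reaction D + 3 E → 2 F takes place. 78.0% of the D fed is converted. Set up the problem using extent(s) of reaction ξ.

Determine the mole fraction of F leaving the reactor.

D reacted = 0.78 × 580 = 452.4 mol/s; ν_D = −1, so ξ = 452.4/1 = 452.4 mol/s.
Outlet amounts (n = n₀ + ν ξ):
  D: 580 − 1(452.4) = 127.6
  E: 4960 − 3(452.4) = 3603
  F: 0 + 2(452.4) = 904.8
Total out = 4635 mol/s; y_F = 904.8 / 4635 = 0.1952.

0.195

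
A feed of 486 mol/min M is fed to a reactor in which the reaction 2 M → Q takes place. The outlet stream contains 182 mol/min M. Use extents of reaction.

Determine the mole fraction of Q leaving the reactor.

0.455

For M: n = n₀ − 2ξ → 182 = 486 − 2ξ, giving ξ = 152 mol/min.
Outlet amounts (n = n₀ + ν ξ):
  M: 486 − 2(152) = 182
  Q: 0 + 1(152) = 152
Total out = 334 mol/min; y_Q = 152 / 334 = 0.4551.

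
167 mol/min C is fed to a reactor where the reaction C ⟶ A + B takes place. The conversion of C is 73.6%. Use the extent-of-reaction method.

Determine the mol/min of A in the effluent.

123 mol/min

C reacted = 0.736 × 167 = 122.9 mol/min; ν_C = −1, so ξ = 122.9/1 = 122.9 mol/min.
Outlet amounts (n = n₀ + ν ξ):
  C: 167 − 1(122.9) = 44.09
  A: 0 + 1(122.9) = 122.9
  B: 0 + 1(122.9) = 122.9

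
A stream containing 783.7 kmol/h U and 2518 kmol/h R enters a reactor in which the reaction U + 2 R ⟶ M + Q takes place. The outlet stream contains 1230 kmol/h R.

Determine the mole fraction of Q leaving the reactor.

For R: n = n₀ − 2ξ → 1230 = 2518 − 2ξ, giving ξ = 644 kmol/h.
Outlet amounts (n = n₀ + ν ξ):
  U: 783.7 − 1(644) = 139.7
  R: 2518 − 2(644) = 1230
  M: 0 + 1(644) = 644
  Q: 0 + 1(644) = 644
Total out = 2658 kmol/h; y_Q = 644 / 2658 = 0.2423.

0.242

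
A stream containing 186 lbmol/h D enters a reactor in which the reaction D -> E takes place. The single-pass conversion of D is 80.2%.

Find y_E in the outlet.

0.802

D reacted = 0.802 × 186 = 149.2 lbmol/h; ν_D = −1, so ξ = 149.2/1 = 149.2 lbmol/h.
Outlet amounts (n = n₀ + ν ξ):
  D: 186 − 1(149.2) = 36.83
  E: 0 + 1(149.2) = 149.2
Total out = 186 lbmol/h; y_E = 149.2 / 186 = 0.802.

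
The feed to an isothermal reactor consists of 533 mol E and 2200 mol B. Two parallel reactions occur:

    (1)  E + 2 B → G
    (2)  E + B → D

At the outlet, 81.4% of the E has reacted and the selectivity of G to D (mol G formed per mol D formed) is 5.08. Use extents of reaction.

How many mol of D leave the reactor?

Conversion of E: E consumed = 0.814 × 533 = 433.9 mol = 1ξ₁ + 1ξ₂.
Selectivity: 1ξ₁ / (1ξ₂) = 5.08 → ξ₁ = 5.08 ξ₂.
Substitute: (1·5.08 + 1) ξ₂ = 433.9 → ξ₂ = 71.36 mol, ξ₁ = 362.5 mol.
Outlet amounts (n = n₀ + Σ ν·ξ):
  E: 533 − 1(362.5) − 1(71.36) = 99.14
  B: 2200 − 2(362.5) − 1(71.36) = 1404
  G: 0 + 1(362.5) = 362.5
  D: 0 + 1(71.36) = 71.36

71.4 mol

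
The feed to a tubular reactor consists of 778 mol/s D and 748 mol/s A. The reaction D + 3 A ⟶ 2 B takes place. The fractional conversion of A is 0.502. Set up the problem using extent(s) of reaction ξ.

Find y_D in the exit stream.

A reacted = 0.502 × 748 = 375.5 mol/s; ν_A = −3, so ξ = 375.5/3 = 125.2 mol/s.
Outlet amounts (n = n₀ + ν ξ):
  D: 778 − 1(125.2) = 652.8
  A: 748 − 3(125.2) = 372.5
  B: 0 + 2(125.2) = 250.3
Total out = 1276 mol/s; y_D = 652.8 / 1276 = 0.5118.

0.512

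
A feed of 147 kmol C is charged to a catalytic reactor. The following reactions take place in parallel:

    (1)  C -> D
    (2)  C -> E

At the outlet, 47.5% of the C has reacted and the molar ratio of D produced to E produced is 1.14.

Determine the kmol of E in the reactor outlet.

Conversion of C: C consumed = 0.475 × 147 = 69.83 kmol = 1ξ₁ + 1ξ₂.
Selectivity: 1ξ₁ / (1ξ₂) = 1.14 → ξ₁ = 1.14 ξ₂.
Substitute: (1·1.14 + 1) ξ₂ = 69.83 → ξ₂ = 32.63 kmol, ξ₁ = 37.2 kmol.
Outlet amounts (n = n₀ + Σ ν·ξ):
  C: 147 − 1(37.2) − 1(32.63) = 77.17
  D: 0 + 1(37.2) = 37.2
  E: 0 + 1(32.63) = 32.63

32.6 kmol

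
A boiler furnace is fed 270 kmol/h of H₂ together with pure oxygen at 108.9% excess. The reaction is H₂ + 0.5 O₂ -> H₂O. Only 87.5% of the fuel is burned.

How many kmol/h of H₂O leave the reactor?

Stoichiometric O₂ = 0.5 × 270 = 135 kmol/h; O₂ fed = 135 × 2.089 = 282 kmol/h.
Fuel reacted = 0.875 × 270 → ξ = 236.2 kmol/h.
Outlet (n = n₀ + ν ξ):
  H₂: 270 − 1(236.2) = 33.75
  O₂: 282 − 0.5(236.2) = 163.9
  H₂O: 0 + 1(236.2) = 236.2

236 kmol/h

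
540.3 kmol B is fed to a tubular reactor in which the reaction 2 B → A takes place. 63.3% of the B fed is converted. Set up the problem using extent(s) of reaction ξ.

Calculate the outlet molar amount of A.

B reacted = 0.633 × 540.3 = 342 kmol; ν_B = −2, so ξ = 342/2 = 171 kmol.
Outlet amounts (n = n₀ + ν ξ):
  B: 540.3 − 2(171) = 198.3
  A: 0 + 1(171) = 171

171 kmol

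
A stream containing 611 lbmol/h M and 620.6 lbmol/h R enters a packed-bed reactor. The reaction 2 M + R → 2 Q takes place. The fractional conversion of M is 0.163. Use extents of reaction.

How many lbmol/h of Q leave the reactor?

99.6 lbmol/h

M reacted = 0.163 × 611 = 99.59 lbmol/h; ν_M = −2, so ξ = 99.59/2 = 49.8 lbmol/h.
Outlet amounts (n = n₀ + ν ξ):
  M: 611 − 2(49.8) = 511.4
  R: 620.6 − 1(49.8) = 570.8
  Q: 0 + 2(49.8) = 99.59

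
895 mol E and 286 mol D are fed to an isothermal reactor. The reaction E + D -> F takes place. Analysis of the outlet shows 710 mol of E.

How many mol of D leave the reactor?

For E: n = n₀ − 1ξ → 710 = 895 − 1ξ, giving ξ = 185 mol.
Outlet amounts (n = n₀ + ν ξ):
  E: 895 − 1(185) = 710
  D: 286 − 1(185) = 101
  F: 0 + 1(185) = 185

101 mol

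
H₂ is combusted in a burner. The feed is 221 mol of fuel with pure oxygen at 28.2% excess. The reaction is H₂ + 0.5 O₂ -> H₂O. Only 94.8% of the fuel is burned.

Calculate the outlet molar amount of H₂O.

Stoichiometric O₂ = 0.5 × 221 = 110.5 mol; O₂ fed = 110.5 × 1.282 = 141.7 mol.
Fuel reacted = 0.948 × 221 → ξ = 209.5 mol.
Outlet (n = n₀ + ν ξ):
  H₂: 221 − 1(209.5) = 11.49
  O₂: 141.7 − 0.5(209.5) = 36.91
  H₂O: 0 + 1(209.5) = 209.5

210 mol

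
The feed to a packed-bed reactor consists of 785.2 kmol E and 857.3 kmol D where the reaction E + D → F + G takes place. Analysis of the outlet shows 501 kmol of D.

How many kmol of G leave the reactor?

For D: n = n₀ − 1ξ → 501 = 857.3 − 1ξ, giving ξ = 356.3 kmol.
Outlet amounts (n = n₀ + ν ξ):
  E: 785.2 − 1(356.3) = 428.9
  D: 857.3 − 1(356.3) = 501
  F: 0 + 1(356.3) = 356.3
  G: 0 + 1(356.3) = 356.3

356 kmol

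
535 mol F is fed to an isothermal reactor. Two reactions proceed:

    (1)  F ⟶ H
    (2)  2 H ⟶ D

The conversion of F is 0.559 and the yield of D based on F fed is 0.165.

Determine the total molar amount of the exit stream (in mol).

Conversion of F: F consumed = 1ξ₁ = 0.559 × 535 → ξ₁ = 299.1 mol.
Yield of D: 1ξ₂ / 535 = 0.165 → ξ₂ = 88.28 mol.
Outlet amounts (n = n₀ + Σ ν·ξ):
  F: 535 − 1(299.1) = 235.9
  H: 0 + 1(299.1) − 2(88.28) = 122.5
  D: 0 + 1(88.28) = 88.28
Total out = 235.9 + 122.5 + 88.28 = 446.7 mol.

447 mol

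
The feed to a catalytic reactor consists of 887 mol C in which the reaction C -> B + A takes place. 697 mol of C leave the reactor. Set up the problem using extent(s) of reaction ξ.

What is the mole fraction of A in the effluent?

0.176

For C: n = n₀ − 1ξ → 697 = 887 − 1ξ, giving ξ = 190 mol.
Outlet amounts (n = n₀ + ν ξ):
  C: 887 − 1(190) = 697
  B: 0 + 1(190) = 190
  A: 0 + 1(190) = 190
Total out = 1077 mol; y_A = 190 / 1077 = 0.1764.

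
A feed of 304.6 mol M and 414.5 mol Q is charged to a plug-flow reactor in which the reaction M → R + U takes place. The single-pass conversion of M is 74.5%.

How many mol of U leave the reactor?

M reacted = 0.745 × 304.6 = 226.9 mol; ν_M = −1, so ξ = 226.9/1 = 226.9 mol.
Outlet amounts (n = n₀ + ν ξ):
  M: 304.6 − 1(226.9) = 77.67
  R: 0 + 1(226.9) = 226.9
  U: 0 + 1(226.9) = 226.9
  Q: 414.5 (inert)

227 mol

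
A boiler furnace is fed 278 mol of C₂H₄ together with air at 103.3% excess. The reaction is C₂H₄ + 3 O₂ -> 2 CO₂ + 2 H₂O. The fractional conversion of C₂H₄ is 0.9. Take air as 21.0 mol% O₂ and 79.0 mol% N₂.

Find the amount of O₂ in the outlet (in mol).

Stoichiometric O₂ = 3 × 278 = 834 mol; O₂ fed = 834 × 2.033 = 1696 mol.
N₂ fed = 1696 × 79/21 = 6378 mol.
Fuel reacted = 0.9 × 278 → ξ = 250.2 mol.
Outlet (n = n₀ + ν ξ):
  C₂H₄: 278 − 1(250.2) = 27.8
  O₂: 1696 − 3(250.2) = 944.9
  N₂: 6378 (inert)
  CO₂: 0 + 2(250.2) = 500.4
  H₂O: 0 + 2(250.2) = 500.4

945 mol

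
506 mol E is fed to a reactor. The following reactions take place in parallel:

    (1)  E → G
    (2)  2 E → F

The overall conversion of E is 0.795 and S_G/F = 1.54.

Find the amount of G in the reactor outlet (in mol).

175 mol

Conversion of E: E consumed = 0.795 × 506 = 402.3 mol = 1ξ₁ + 2ξ₂.
Selectivity: 1ξ₁ / (1ξ₂) = 1.54 → ξ₁ = 1.54 ξ₂.
Substitute: (1·1.54 + 2) ξ₂ = 402.3 → ξ₂ = 113.6 mol, ξ₁ = 175 mol.
Outlet amounts (n = n₀ + Σ ν·ξ):
  E: 506 − 1(175) − 2(113.6) = 103.7
  G: 0 + 1(175) = 175
  F: 0 + 1(113.6) = 113.6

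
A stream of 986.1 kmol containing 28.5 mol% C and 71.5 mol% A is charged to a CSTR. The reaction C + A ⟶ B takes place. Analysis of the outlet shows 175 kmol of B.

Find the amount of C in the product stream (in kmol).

106 kmol

For B: n = n₀ + 1ξ → 175 = 0 + 1ξ, giving ξ = 175 kmol.
Outlet amounts (n = n₀ + ν ξ):
  C: 281 − 1(175) = 106
  A: 705.1 − 1(175) = 530.1
  B: 0 + 1(175) = 175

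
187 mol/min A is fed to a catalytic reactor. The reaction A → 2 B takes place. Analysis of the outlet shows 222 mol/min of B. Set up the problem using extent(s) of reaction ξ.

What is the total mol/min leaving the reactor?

For B: n = n₀ + 2ξ → 222 = 0 + 2ξ, giving ξ = 111 mol/min.
Outlet amounts (n = n₀ + ν ξ):
  A: 187 − 1(111) = 76
  B: 0 + 2(111) = 222
Total out = 76 + 222 = 298 mol/min.

298 mol/min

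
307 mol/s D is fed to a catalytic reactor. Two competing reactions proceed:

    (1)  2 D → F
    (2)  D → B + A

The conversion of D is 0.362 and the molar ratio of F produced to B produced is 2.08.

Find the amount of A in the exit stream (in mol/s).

21.5 mol/s

Conversion of D: D consumed = 0.362 × 307 = 111.1 mol/s = 2ξ₁ + 1ξ₂.
Selectivity: 1ξ₁ / (1ξ₂) = 2.08 → ξ₁ = 2.08 ξ₂.
Substitute: (2·2.08 + 1) ξ₂ = 111.1 → ξ₂ = 21.54 mol/s, ξ₁ = 44.8 mol/s.
Outlet amounts (n = n₀ + Σ ν·ξ):
  D: 307 − 2(44.8) − 1(21.54) = 195.9
  F: 0 + 1(44.8) = 44.8
  B: 0 + 1(21.54) = 21.54
  A: 0 + 1(21.54) = 21.54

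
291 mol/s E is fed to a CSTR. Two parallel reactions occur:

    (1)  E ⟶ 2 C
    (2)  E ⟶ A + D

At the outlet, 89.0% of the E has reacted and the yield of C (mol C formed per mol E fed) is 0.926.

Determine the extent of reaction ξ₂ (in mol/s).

ξ₂ = 124 mol/s

Yield of C: 2ξ₁ / 291 = 0.926 → ξ₁ = 134.7 mol/s.
Conversion of E: 1ξ₁ + 1ξ₂ = 0.89 × 291 = 259 → ξ₂ = 124.3 mol/s.
Outlet amounts (n = n₀ + Σ ν·ξ):
  E: 291 − 1(134.7) − 1(124.3) = 32.01
  C: 0 + 2(134.7) = 269.5
  A: 0 + 1(124.3) = 124.3
  D: 0 + 1(124.3) = 124.3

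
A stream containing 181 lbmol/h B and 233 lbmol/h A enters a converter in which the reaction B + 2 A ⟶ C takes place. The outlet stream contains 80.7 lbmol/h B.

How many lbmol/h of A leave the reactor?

32.4 lbmol/h

For B: n = n₀ − 1ξ → 80.7 = 181 − 1ξ, giving ξ = 100.3 lbmol/h.
Outlet amounts (n = n₀ + ν ξ):
  B: 181 − 1(100.3) = 80.7
  A: 233 − 2(100.3) = 32.4
  C: 0 + 1(100.3) = 100.3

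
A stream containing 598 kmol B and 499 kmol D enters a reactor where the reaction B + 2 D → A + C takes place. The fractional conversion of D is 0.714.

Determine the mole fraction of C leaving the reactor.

D reacted = 0.714 × 499 = 356.3 kmol; ν_D = −2, so ξ = 356.3/2 = 178.1 kmol.
Outlet amounts (n = n₀ + ν ξ):
  B: 598 − 1(178.1) = 419.9
  D: 499 − 2(178.1) = 142.7
  A: 0 + 1(178.1) = 178.1
  C: 0 + 1(178.1) = 178.1
Total out = 918.9 kmol; y_C = 178.1 / 918.9 = 0.1939.

0.194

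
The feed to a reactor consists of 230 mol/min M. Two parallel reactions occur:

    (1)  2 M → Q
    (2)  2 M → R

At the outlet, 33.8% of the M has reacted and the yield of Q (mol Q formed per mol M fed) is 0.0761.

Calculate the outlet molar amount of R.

Yield of Q: 1ξ₁ / 230 = 0.0761 → ξ₁ = 17.5 mol/min.
Conversion of M: 2ξ₁ + 2ξ₂ = 0.338 × 230 = 77.74 → ξ₂ = 21.37 mol/min.
Outlet amounts (n = n₀ + Σ ν·ξ):
  M: 230 − 2(17.5) − 2(21.37) = 152.3
  Q: 0 + 1(17.5) = 17.5
  R: 0 + 1(21.37) = 21.37

21.4 mol/min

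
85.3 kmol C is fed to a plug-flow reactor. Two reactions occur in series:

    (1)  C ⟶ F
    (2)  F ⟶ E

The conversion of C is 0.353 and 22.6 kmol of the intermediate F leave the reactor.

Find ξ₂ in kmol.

Conversion of C: C consumed = 1ξ₁ = 0.353 × 85.3 → ξ₁ = 30.11 kmol.
F balance: n_F = 0 + 1ξ₁ − 1ξ₂ = 22.6 → ξ₂ = (1·30.11 − 22.6)/1 = 7.511 kmol.
Outlet amounts (n = n₀ + Σ ν·ξ):
  C: 85.3 − 1(30.11) = 55.19
  F: 0 + 1(30.11) − 1(7.511) = 22.6
  E: 0 + 1(7.511) = 7.511

ξ₂ = 7.51 kmol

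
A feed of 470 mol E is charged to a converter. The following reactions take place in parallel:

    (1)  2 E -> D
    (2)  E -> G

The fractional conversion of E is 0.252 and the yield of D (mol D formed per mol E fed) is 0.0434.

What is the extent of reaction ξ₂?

Yield of D: 1ξ₁ / 470 = 0.0434 → ξ₁ = 20.4 mol.
Conversion of E: 2ξ₁ + 1ξ₂ = 0.252 × 470 = 118.4 → ξ₂ = 77.64 mol.
Outlet amounts (n = n₀ + Σ ν·ξ):
  E: 470 − 2(20.4) − 1(77.64) = 351.6
  D: 0 + 1(20.4) = 20.4
  G: 0 + 1(77.64) = 77.64

ξ₂ = 77.6 mol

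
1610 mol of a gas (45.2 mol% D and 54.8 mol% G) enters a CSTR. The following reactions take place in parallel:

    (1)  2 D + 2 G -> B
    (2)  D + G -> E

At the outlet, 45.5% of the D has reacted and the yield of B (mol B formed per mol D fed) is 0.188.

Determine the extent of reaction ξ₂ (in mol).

ξ₂ = 57.5 mol

Yield of B: 1ξ₁ / 727.7 = 0.188 → ξ₁ = 136.8 mol.
Conversion of D: 2ξ₁ + 1ξ₂ = 0.455 × 727.7 = 331.1 → ξ₂ = 57.49 mol.
Outlet amounts (n = n₀ + Σ ν·ξ):
  D: 727.7 − 2(136.8) − 1(57.49) = 396.6
  G: 882.3 − 2(136.8) − 1(57.49) = 551.2
  B: 0 + 1(136.8) = 136.8
  E: 0 + 1(57.49) = 57.49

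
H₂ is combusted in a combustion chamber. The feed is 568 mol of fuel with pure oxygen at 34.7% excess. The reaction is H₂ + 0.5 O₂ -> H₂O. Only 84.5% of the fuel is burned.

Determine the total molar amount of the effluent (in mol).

Stoichiometric O₂ = 0.5 × 568 = 284 mol; O₂ fed = 284 × 1.347 = 382.5 mol.
Fuel reacted = 0.845 × 568 → ξ = 480 mol.
Outlet (n = n₀ + ν ξ):
  H₂: 568 − 1(480) = 88.04
  O₂: 382.5 − 0.5(480) = 142.6
  H₂O: 0 + 1(480) = 480
Total out = 88.04 + 142.6 + 480 = 710.6 mol.

711 mol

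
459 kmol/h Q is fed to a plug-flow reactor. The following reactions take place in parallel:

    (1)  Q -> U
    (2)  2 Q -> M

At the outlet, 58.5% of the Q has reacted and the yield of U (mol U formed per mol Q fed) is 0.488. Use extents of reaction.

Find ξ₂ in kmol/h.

ξ₂ = 22.3 kmol/h

Yield of U: 1ξ₁ / 459 = 0.488 → ξ₁ = 224 kmol/h.
Conversion of Q: 1ξ₁ + 2ξ₂ = 0.585 × 459 = 268.5 → ξ₂ = 22.26 kmol/h.
Outlet amounts (n = n₀ + Σ ν·ξ):
  Q: 459 − 1(224) − 2(22.26) = 190.5
  U: 0 + 1(224) = 224
  M: 0 + 1(22.26) = 22.26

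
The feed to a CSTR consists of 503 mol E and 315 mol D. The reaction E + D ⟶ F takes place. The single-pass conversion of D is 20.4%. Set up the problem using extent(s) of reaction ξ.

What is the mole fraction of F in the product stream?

0.0853

D reacted = 0.204 × 315 = 64.26 mol; ν_D = −1, so ξ = 64.26/1 = 64.26 mol.
Outlet amounts (n = n₀ + ν ξ):
  E: 503 − 1(64.26) = 438.7
  D: 315 − 1(64.26) = 250.7
  F: 0 + 1(64.26) = 64.26
Total out = 753.7 mol; y_F = 64.26 / 753.7 = 0.08525.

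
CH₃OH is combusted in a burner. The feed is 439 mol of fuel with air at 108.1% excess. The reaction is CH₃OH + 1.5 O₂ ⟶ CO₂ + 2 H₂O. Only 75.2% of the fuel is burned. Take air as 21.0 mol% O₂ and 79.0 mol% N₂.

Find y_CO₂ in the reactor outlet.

0.0463

Stoichiometric O₂ = 1.5 × 439 = 658.5 mol; O₂ fed = 658.5 × 2.081 = 1370 mol.
N₂ fed = 1370 × 79/21 = 5155 mol.
Fuel reacted = 0.752 × 439 → ξ = 330.1 mol.
Outlet (n = n₀ + ν ξ):
  CH₃OH: 439 − 1(330.1) = 108.9
  O₂: 1370 − 1.5(330.1) = 875.1
  N₂: 5155 (inert)
  CO₂: 0 + 1(330.1) = 330.1
  H₂O: 0 + 2(330.1) = 660.3
Total out = 7129 mol; y_CO₂ = 330.1 / 7129 = 0.0463.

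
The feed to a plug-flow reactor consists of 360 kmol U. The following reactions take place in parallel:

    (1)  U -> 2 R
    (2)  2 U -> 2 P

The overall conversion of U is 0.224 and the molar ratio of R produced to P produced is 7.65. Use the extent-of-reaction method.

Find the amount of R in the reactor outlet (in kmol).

Conversion of U: U consumed = 0.224 × 360 = 80.64 kmol = 1ξ₁ + 2ξ₂.
Selectivity: 2ξ₁ / (2ξ₂) = 7.65 → ξ₁ = 7.65 ξ₂.
Substitute: (1·7.65 + 2) ξ₂ = 80.64 → ξ₂ = 8.356 kmol, ξ₁ = 63.93 kmol.
Outlet amounts (n = n₀ + Σ ν·ξ):
  U: 360 − 1(63.93) − 2(8.356) = 279.4
  R: 0 + 2(63.93) = 127.9
  P: 0 + 2(8.356) = 16.71

128 kmol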